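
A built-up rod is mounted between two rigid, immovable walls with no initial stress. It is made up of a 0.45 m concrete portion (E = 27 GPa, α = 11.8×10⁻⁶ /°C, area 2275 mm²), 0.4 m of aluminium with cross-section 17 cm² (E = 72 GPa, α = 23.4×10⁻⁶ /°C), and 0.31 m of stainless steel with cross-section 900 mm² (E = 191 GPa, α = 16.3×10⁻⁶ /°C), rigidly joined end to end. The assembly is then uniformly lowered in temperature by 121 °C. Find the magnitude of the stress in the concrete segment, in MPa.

Free thermal contraction of the whole bar: Σ αᵢΔT Lᵢ = 11.8×10⁻⁶×121×450 + 23.4×10⁻⁶×121×400 + 16.3×10⁻⁶×121×310 = 2.386 mm.
Since the ends are fixed, an axial force P builds up, equal in every segment, with P · Σ Lᵢ/(AᵢEᵢ) = δ_free.
Σ Lᵢ/(AᵢEᵢ) = 450/(2275×27×10³) + 400/(1700×72×10³) + 310/(900×191×10³) = 1.24×10⁻⁵ mm/N.
So P = 2.386 / 1.24×10⁻⁵ = 192.5 kN, tensile.
σ_{concrete} = P / A = 192500 / 2275 = 84.62 MPa.

σ ≈ 84.6 MPa (tensile)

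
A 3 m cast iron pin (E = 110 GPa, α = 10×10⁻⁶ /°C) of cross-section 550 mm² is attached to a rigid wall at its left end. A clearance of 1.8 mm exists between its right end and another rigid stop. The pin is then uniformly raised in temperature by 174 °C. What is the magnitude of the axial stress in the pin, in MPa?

σ ≈ 125 MPa (compressive)

Free thermal elongation = αΔT L = 10×10⁻⁶ × 174 × 3000 = 5.22 mm.
This exceeds the 1.8 mm gap, so the wall pushes back. The portion of expansion that must be recovered elastically is δ_free − gap = 5.22 − 1.8 = 3.42 mm.
So σ = E(δ_free − g)/L = 110×10³ × 3.42/3000 = 125.4 MPa.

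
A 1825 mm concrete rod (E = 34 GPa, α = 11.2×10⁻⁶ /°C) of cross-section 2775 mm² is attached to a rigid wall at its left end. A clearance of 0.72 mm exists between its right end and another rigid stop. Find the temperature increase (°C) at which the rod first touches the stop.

ΔT ≈ 35.2 °C

Contact occurs when the free expansion equals the gap: αΔT L = 0.72 mm.
So ΔT = g/(αL) = 0.72/(11.2×10⁻⁶ × 1825) = 35.23 °C.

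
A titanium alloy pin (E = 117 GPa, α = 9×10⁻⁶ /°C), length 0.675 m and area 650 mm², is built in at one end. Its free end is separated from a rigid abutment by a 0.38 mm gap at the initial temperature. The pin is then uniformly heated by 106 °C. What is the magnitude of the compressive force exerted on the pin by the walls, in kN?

Free thermal elongation = αΔT L = 9×10⁻⁶ × 106 × 675 = 0.644 mm.
The gap closes (δ_free > 0.38 mm) and the wall then resists a further 0.644 − 0.38 = 0.264 mm of expansion.
That suppressed elongation corresponds to σ = E·Δ/L = 117×10³ × 0.264/675 = 45.75 MPa.
P = σA = 45.75 × 650 = 29.74 kN.

P ≈ 29.7 kN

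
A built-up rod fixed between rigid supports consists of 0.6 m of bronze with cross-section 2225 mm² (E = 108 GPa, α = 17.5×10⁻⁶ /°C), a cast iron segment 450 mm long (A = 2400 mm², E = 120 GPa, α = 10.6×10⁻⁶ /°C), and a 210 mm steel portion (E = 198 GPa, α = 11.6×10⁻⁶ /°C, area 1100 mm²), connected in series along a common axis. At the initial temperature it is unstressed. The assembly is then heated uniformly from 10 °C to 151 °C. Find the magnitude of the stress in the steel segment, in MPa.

With the walls removed the bar would change length by δ_free = Σ αᵢΔT Lᵢ = 17.5×10⁻⁶×141×600 + 10.6×10⁻⁶×141×450 + 11.6×10⁻⁶×141×210 = 2.497 mm.
The walls prevent any net length change, so an axial force P (same in every segment) develops. Compatibility: P · Σ Lᵢ/(AᵢEᵢ) = δ_free.
Σ Lᵢ/(AᵢEᵢ) = 600/(2225×108×10³) + 450/(2400×120×10³) + 210/(1100×198×10³) = 5.024×10⁻⁶ mm/N.
So P = 2.497 / 5.024×10⁻⁶ = 497 kN, compressive.
σ_{steel} = P / A = 497000 / 1100 = 451.8 MPa.

σ ≈ 452 MPa (compressive)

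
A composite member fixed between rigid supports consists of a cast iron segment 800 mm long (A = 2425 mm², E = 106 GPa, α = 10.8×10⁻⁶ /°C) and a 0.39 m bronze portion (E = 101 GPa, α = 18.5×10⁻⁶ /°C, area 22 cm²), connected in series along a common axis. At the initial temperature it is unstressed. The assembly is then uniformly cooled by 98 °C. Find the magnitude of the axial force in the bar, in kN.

If the supports were absent, the total length change would be Σ αᵢΔT Lᵢ = 10.8×10⁻⁶×98×800 + 18.5×10⁻⁶×98×390 = 1.554 mm.
The rigid supports impose zero overall length change; the single axial force P common to all segments must satisfy P Σ Lᵢ/(AᵢEᵢ) = δ_free.
Σ Lᵢ/(AᵢEᵢ) = 800/(2425×106×10³) + 390/(2200×101×10³) = 4.867×10⁻⁶ mm/N.
Hence P = δ_free / Σ(L/AE) = 1.554/4.867×10⁻⁶ = 319.2 kN (tensile).

P ≈ 319 kN (tensile)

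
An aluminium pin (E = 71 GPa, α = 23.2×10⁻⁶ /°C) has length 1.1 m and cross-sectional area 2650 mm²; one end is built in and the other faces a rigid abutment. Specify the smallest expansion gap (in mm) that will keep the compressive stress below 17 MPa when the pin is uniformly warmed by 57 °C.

Free expansion if unrestrained: δ_free = αΔT L = 23.2×10⁻⁶ × 57 × 1100 = 1.455 mm.
At the allowable stress the elastic shortening the wall may impose is σL/E = 17 × 1100 / (71×10³) = 0.2634 mm.
So the gap has to take up the difference, g_min = δ_free − σL/E = 1.455 − 0.2634 = 1.191 mm.

g ≈ 1.19 mm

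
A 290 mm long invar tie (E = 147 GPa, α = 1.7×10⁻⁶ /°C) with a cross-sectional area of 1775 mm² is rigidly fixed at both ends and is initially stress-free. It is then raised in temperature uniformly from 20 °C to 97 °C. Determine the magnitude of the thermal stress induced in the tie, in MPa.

The supports are rigid, so the total axial strain is zero. The restrained thermal strain is ε = αΔT = 1.7×10⁻⁶ × 77 = 130.9×10⁻⁶.
Hence σ = E·αΔT = 147×10³ × 130.9×10⁻⁶ = 19.24 MPa, compressive.

σ ≈ 19.2 MPa (compressive)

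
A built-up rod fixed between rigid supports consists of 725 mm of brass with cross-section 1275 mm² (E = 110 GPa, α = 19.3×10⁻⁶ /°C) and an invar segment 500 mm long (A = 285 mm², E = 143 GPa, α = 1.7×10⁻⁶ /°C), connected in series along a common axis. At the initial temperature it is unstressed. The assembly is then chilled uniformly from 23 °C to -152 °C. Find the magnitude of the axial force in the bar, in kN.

Free thermal contraction of the whole bar: Σ αᵢΔT Lᵢ = 19.3×10⁻⁶×175×725 + 1.7×10⁻⁶×175×500 = 2.597 mm.
The rigid supports impose zero overall length change; the single axial force P common to all segments must satisfy P Σ Lᵢ/(AᵢEᵢ) = δ_free.
The series flexibility is Σ Lᵢ/(AᵢEᵢ) = 725/(1275×110×10³) + 500/(285×143×10³) = 1.744×10⁻⁵ mm/N.
Hence P = δ_free / Σ(L/AE) = 2.597/1.744×10⁻⁵ = 149 kN (tensile).

P ≈ 149 kN (tensile)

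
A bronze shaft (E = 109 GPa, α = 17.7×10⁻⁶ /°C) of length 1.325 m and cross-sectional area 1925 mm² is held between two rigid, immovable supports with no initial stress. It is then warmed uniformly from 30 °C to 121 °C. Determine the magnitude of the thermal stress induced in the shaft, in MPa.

σ ≈ 176 MPa (compressive)

With length fixed, the mechanical strain must cancel the thermal strain αΔT = 17.7×10⁻⁶ × 91 = 1610.7×10⁻⁶.
The stress required to suppress this strain is σ = Eε = 109×10³ × 1610.7×10⁻⁶ = 175.6 MPa, compressive since the shaft is trying to expand.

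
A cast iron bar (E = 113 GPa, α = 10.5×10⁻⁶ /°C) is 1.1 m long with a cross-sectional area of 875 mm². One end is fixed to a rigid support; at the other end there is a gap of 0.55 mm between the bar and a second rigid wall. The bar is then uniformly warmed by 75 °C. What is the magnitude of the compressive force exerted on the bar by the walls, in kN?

If the wall were absent the bar would grow by αΔT L = 10.5×10⁻⁶ × 75 × 1100 = 0.8662 mm.
After closing the 0.55 mm clearance, 0.8662 − 0.55 = 0.3162 mm of expansion remains to be suppressed by the wall.
Compatibility: PL/(AE) = 0.3162 mm, so σ = P/A = E × (0.3162/1100) = 32.49 MPa.
P = σA = 32.49 × 875 = 28.43 kN.

P ≈ 28.4 kN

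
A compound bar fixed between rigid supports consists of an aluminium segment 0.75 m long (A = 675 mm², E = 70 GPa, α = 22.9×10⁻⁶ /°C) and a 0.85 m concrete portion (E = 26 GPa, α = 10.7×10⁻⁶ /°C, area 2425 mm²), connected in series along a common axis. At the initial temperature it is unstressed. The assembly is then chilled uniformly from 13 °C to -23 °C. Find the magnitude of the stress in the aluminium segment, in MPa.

With the walls removed the bar would change length by δ_free = Σ αᵢΔT Lᵢ = 22.9×10⁻⁶×36×750 + 10.7×10⁻⁶×36×850 = 0.9457 mm.
Since the ends are fixed, an axial force P builds up, equal in every segment, with P · Σ Lᵢ/(AᵢEᵢ) = δ_free.
The series flexibility is Σ Lᵢ/(AᵢEᵢ) = 750/(675×70×10³) + 850/(2425×26×10³) = 2.935×10⁻⁵ mm/N.
So P = 0.9457 / 2.935×10⁻⁵ = 32.22 kN, tensile.
σ_{aluminium} = P / A = 32220 / 675 = 47.73 MPa.

σ ≈ 47.7 MPa (tensile)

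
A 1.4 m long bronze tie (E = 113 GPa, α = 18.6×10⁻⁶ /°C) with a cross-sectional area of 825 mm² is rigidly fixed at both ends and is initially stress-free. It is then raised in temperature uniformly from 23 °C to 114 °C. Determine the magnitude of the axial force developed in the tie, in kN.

Full restraint means ε = 0, so the stress is σ = EαΔT = 113×10³ × 18.6×10⁻⁶ × 91 = 191.3 MPa.
Axial force P = σA = 191.3 × 825 = 157800 N = 157.8 kN, compressive.

P ≈ 158 kN (compressive)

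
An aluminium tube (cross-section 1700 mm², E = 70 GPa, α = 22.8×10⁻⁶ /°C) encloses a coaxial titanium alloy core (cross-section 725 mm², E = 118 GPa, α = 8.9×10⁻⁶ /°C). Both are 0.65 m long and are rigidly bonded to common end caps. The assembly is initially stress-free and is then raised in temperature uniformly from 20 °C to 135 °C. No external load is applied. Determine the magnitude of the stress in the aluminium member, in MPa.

σ ≈ 46.8 MPa (compressive)

Equilibrium of a rigid end plate with no external load gives equal and opposite internal forces ±P in the two members. Since α_{aluminium} > α_{titanium alloy}, heating drives the aluminium into compression and the titanium alloy into tension.
Compatibility of the two members (thermal + elastic change equal): (α₁ − α₂)ΔT = P·[1/(A₁E₁) + 1/(A₂E₂)].
|α₁ − α₂|·ΔT = 13.9×10⁻⁶ × 115 = 0.001598.
1/(A₁E₁) + 1/(A₂E₂) = 1/(1700×70×10³) + 1/(725×118×10³) = 2.009×10⁻⁸ N⁻¹.
P = 0.001598 / 2.009×10⁻⁸ = 79560 N = 79.56 kN.
σ_{aluminium} = P/A₁ = 79560/1700 = 46.8 MPa, compressive.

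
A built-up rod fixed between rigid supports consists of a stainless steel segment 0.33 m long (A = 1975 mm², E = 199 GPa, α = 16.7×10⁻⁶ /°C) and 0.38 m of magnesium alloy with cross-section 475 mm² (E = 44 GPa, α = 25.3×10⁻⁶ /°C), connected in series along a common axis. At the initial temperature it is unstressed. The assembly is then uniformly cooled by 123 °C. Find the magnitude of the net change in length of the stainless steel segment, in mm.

|ΔL| ≈ 0.596 mm

If the supports were absent, the total length change would be Σ αᵢΔT Lᵢ = 16.7×10⁻⁶×123×330 + 25.3×10⁻⁶×123×380 = 1.86 mm.
The walls prevent any net length change, so an axial force P (same in every segment) develops. Compatibility: P · Σ Lᵢ/(AᵢEᵢ) = δ_free.
Σ Lᵢ/(AᵢEᵢ) = 330/(1975×199×10³) + 380/(475×44×10³) = 1.902×10⁻⁵ mm/N.
So P = 1.86 / 1.902×10⁻⁵ = 97.8 kN, tensile.
For the stainless steel segment, free thermal change = 16.7×10⁻⁶×123×330 = 0.6779 mm and elastic change from P = 97800×330/(1975×199×10³) = 0.08212 mm; these oppose, so the net change is 0.596 mm (segment shortens).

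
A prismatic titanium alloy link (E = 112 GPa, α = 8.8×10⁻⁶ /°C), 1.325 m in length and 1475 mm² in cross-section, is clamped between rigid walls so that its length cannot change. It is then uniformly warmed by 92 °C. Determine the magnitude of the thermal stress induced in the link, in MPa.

σ ≈ 90.7 MPa (compressive)

Because both ends are immovable the net strain is zero, and the suppressed thermal strain is αΔT = 8.8×10⁻⁶ × 92 = 809.6×10⁻⁶.
Hence σ = E·αΔT = 112×10³ × 809.6×10⁻⁶ = 90.68 MPa, compressive.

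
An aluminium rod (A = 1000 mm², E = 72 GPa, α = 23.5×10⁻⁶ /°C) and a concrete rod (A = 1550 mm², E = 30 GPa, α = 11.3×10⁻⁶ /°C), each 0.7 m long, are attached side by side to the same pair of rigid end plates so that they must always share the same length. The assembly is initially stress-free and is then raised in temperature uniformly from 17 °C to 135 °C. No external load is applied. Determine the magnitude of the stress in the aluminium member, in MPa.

The aluminium has the larger α, so on heating it would change length more than the concrete if both were free. The rigid plates force a common final length, so the aluminium is put into compression and the concrete into tension, with equal and opposite forces P (no external load).
Setting the final lengths equal and cancelling L: (α₁ − α₂)ΔT = P/(A₁E₁) + P/(A₂E₂).
|α₁ − α₂|·ΔT = 12.2×10⁻⁶ × 118 = 0.00144.
1/(A₁E₁) + 1/(A₂E₂) = 1/(1000×72×10³) + 1/(1550×30×10³) = 3.539×10⁻⁸ N⁻¹.
P = 0.00144 / 3.539×10⁻⁸ = 40670 N = 40.67 kN.
σ_{aluminium} = P/A₁ = 40670/1000 = 40.67 MPa, compressive.

σ ≈ 40.7 MPa (compressive)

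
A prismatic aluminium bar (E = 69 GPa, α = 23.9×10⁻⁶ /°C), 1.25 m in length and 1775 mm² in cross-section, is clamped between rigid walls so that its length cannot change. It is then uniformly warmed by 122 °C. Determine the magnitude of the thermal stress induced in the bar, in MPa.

Because both ends are immovable the net strain is zero, and the suppressed thermal strain is αΔT = 23.9×10⁻⁶ × 122 = 2915.8×10⁻⁶.
The stress required to suppress this strain is σ = Eε = 69×10³ × 2915.8×10⁻⁶ = 201.2 MPa, compressive since the bar is trying to expand.

σ ≈ 201 MPa (compressive)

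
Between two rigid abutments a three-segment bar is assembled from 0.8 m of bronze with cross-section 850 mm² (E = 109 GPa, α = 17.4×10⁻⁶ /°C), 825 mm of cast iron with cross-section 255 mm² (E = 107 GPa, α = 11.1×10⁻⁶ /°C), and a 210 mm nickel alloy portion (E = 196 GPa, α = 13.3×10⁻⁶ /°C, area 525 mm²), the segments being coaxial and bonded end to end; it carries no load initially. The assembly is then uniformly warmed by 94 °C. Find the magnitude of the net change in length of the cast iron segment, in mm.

Free thermal expansion of the whole bar: Σ αᵢΔT Lᵢ = 17.4×10⁻⁶×94×800 + 11.1×10⁻⁶×94×825 + 13.3×10⁻⁶×94×210 = 2.432 mm.
Since the ends are fixed, an axial force P builds up, equal in every segment, with P · Σ Lᵢ/(AᵢEᵢ) = δ_free.
The series flexibility is Σ Lᵢ/(AᵢEᵢ) = 800/(850×109×10³) + 825/(255×107×10³) + 210/(525×196×10³) = 4.091×10⁻⁵ mm/N.
Hence P = δ_free / Σ(L/AE) = 2.432/4.091×10⁻⁵ = 59.44 kN (compressive).
For the cast iron segment, free thermal change = 11.1×10⁻⁶×94×825 = 0.8608 mm and elastic change from P = 59440×825/(255×107×10³) = 1.797 mm; these oppose, so the net change is 0.936 mm (segment shortens).

|ΔL| ≈ 0.936 mm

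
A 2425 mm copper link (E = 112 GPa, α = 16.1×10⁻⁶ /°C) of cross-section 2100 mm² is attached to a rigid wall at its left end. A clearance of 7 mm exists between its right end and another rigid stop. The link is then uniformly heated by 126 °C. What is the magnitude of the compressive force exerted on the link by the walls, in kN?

Free thermal elongation = αΔT L = 16.1×10⁻⁶ × 126 × 2425 = 4.919 mm.
This is smaller than the 7 mm clearance, so the link expands freely without reaching the stop — the stress is zero.

P ≈ 0 kN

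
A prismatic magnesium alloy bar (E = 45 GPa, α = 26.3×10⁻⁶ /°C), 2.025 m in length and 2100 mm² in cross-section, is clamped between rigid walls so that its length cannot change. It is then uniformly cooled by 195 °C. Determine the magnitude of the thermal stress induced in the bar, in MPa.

σ ≈ 231 MPa (tensile)

With length fixed, the mechanical strain must cancel the thermal strain αΔT = 26.3×10⁻⁶ × 195 = 5128.5×10⁻⁶.
Hence σ = E·αΔT = 45×10³ × 5128.5×10⁻⁶ = 230.8 MPa, tensile.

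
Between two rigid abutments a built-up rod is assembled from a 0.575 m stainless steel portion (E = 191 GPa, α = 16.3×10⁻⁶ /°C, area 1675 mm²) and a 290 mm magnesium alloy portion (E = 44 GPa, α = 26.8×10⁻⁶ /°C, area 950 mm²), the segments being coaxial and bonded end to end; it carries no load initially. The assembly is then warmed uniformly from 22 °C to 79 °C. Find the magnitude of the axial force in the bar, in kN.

Free thermal expansion of the whole bar: Σ αᵢΔT Lᵢ = 16.3×10⁻⁶×57×575 + 26.8×10⁻⁶×57×290 = 0.9772 mm.
The rigid supports impose zero overall length change; the single axial force P common to all segments must satisfy P Σ Lᵢ/(AᵢEᵢ) = δ_free.
Σ Lᵢ/(AᵢEᵢ) = 575/(1675×191×10³) + 290/(950×44×10³) = 8.735×10⁻⁶ mm/N.
P = 0.9772 / 8.735×10⁻⁶ = 111900 N = 111.9 kN, compressive.

P ≈ 112 kN (compressive)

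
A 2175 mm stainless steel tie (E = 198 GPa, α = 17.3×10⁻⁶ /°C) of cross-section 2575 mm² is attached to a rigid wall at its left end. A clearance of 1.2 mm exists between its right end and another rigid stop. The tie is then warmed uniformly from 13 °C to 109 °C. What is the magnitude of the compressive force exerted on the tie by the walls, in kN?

Free thermal elongation = αΔT L = 17.3×10⁻⁶ × 96 × 2175 = 3.612 mm.
This exceeds the 1.2 mm gap, so the wall pushes back. The portion of expansion that must be recovered elastically is δ_free − gap = 3.612 − 1.2 = 2.412 mm.
Compatibility: PL/(AE) = 2.412 mm, so σ = P/A = E × (2.412/2175) = 219.6 MPa.
P = σA = 219.6 × 2575 = 565.5 kN.

P ≈ 565 kN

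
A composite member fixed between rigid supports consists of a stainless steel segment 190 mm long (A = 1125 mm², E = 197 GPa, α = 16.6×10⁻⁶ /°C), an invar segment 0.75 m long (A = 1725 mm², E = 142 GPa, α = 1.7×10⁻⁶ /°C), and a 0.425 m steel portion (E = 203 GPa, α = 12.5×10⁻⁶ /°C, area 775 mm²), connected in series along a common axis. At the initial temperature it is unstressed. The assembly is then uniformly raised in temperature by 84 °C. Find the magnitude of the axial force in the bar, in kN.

P ≈ 124 kN (compressive)

With the walls removed the bar would change length by δ_free = Σ αᵢΔT Lᵢ = 16.6×10⁻⁶×84×190 + 1.7×10⁻⁶×84×750 + 12.5×10⁻⁶×84×425 = 0.8183 mm.
The walls prevent any net length change, so an axial force P (same in every segment) develops. Compatibility: P · Σ Lᵢ/(AᵢEᵢ) = δ_free.
The series flexibility is Σ Lᵢ/(AᵢEᵢ) = 190/(1125×197×10³) + 750/(1725×142×10³) + 425/(775×203×10³) = 6.621×10⁻⁶ mm/N.
Hence P = δ_free / Σ(L/AE) = 0.8183/6.621×10⁻⁶ = 123.6 kN (compressive).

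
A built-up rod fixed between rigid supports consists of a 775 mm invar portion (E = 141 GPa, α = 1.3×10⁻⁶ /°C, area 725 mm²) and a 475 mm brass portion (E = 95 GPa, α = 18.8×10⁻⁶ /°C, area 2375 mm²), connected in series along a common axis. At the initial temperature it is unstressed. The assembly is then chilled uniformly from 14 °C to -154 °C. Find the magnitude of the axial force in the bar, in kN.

P ≈ 172 kN (tensile)

If the supports were absent, the total length change would be Σ αᵢΔT Lᵢ = 1.3×10⁻⁶×168×775 + 18.8×10⁻⁶×168×475 = 1.669 mm.
The rigid supports impose zero overall length change; the single axial force P common to all segments must satisfy P Σ Lᵢ/(AᵢEᵢ) = δ_free.
The series flexibility is Σ Lᵢ/(AᵢEᵢ) = 775/(725×141×10³) + 475/(2375×95×10³) = 9.687×10⁻⁶ mm/N.
So P = 1.669 / 9.687×10⁻⁶ = 172.4 kN, tensile.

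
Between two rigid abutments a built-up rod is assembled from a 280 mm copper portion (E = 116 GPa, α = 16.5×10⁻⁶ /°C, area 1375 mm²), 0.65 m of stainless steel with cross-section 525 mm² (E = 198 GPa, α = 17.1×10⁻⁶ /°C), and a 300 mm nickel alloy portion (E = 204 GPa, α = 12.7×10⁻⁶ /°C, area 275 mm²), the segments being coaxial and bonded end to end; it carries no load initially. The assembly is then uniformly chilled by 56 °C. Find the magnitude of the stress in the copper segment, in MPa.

σ ≈ 59.6 MPa (tensile)

Free thermal contraction of the whole bar: Σ αᵢΔT Lᵢ = 16.5×10⁻⁶×56×280 + 17.1×10⁻⁶×56×650 + 12.7×10⁻⁶×56×300 = 1.095 mm.
Since the ends are fixed, an axial force P builds up, equal in every segment, with P · Σ Lᵢ/(AᵢEᵢ) = δ_free.
Σ Lᵢ/(AᵢEᵢ) = 280/(1375×116×10³) + 650/(525×198×10³) + 300/(275×204×10³) = 1.336×10⁻⁵ mm/N.
P = 1.095 / 1.336×10⁻⁵ = 81950 N = 81.95 kN, tensile.
σ_{copper} = P / A = 81950 / 1375 = 59.6 MPa.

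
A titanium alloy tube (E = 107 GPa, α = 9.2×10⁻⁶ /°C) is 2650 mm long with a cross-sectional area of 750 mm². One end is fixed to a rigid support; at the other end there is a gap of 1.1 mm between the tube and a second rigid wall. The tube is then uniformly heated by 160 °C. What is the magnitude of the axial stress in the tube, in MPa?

Free thermal elongation = αΔT L = 9.2×10⁻⁶ × 160 × 2650 = 3.901 mm.
This exceeds the 1.1 mm gap, so the wall pushes back. The portion of expansion that must be recovered elastically is δ_free − gap = 3.901 − 1.1 = 2.801 mm.
Compatibility: PL/(AE) = 2.801 mm, so σ = P/A = E × (2.801/2650) = 113.1 MPa.

σ ≈ 113 MPa (compressive)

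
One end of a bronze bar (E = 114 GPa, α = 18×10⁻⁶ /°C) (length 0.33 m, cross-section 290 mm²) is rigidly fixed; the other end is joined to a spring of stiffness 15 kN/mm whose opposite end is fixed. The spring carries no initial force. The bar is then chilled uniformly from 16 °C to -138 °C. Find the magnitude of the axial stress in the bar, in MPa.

σ ≈ 41.2 MPa (tensile)

Free thermal contraction: δ_free = αΔT L = 18×10⁻⁶ × 154 × 330 = 0.9148 mm.
Let P be the tensile force in the spring. The bar extends elastically by PL/(AE) and the spring stretches by P/k; together these equal δ_free.
So P = δ_free / [L/(AE) + 1/k] = 0.9148 / [ 330/(290×114×10³) + 1/(15×10³) ].
P = 0.9148 / 7.665×10⁻⁵ = 11930 N.
σ = P/A = 11930/290 = 41.15 MPa.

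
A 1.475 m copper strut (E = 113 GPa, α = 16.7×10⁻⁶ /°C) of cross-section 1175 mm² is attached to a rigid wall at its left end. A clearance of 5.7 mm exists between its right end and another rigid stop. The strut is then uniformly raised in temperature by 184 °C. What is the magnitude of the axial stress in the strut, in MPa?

σ ≈ 0 MPa

If the wall were absent the strut would grow by αΔT L = 16.7×10⁻⁶ × 184 × 1475 = 4.532 mm.
This is smaller than the 5.7 mm clearance, so the strut expands freely without reaching the stop — the stress is zero.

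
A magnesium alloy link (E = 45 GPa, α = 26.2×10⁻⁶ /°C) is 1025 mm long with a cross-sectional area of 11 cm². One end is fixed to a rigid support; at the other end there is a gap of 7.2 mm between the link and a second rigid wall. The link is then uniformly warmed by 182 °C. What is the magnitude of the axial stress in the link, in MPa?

Free thermal elongation = αΔT L = 26.2×10⁻⁶ × 182 × 1025 = 4.888 mm.
This is smaller than the 7.2 mm clearance, so the link expands freely without reaching the stop — the stress is zero.

σ ≈ 0 MPa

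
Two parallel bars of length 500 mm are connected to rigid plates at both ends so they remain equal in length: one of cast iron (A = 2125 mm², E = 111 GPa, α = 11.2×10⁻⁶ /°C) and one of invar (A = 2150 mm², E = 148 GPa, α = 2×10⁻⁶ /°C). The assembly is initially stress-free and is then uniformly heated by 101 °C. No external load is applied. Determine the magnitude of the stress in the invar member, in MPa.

Equilibrium of a rigid end plate with no external load gives equal and opposite internal forces ±P in the two members. Since α_{cast iron} > α_{invar}, heating drives the cast iron into compression and the invar into tension.
Compatibility of the two members (thermal + elastic change equal): (α₁ − α₂)ΔT = P·[1/(A₁E₁) + 1/(A₂E₂)].
|α₁ − α₂|·ΔT = 9.2×10⁻⁶ × 101 = 0.0009292.
1/(A₁E₁) + 1/(A₂E₂) = 1/(2125×111×10³) + 1/(2150×148×10³) = 7.382×10⁻⁹ N⁻¹.
P = 0.0009292 / 7.382×10⁻⁹ = 125900 N = 125.9 kN.
σ_{invar} = P/A₂ = 125900/2150 = 58.54 MPa, tensile.

σ ≈ 58.5 MPa (tensile)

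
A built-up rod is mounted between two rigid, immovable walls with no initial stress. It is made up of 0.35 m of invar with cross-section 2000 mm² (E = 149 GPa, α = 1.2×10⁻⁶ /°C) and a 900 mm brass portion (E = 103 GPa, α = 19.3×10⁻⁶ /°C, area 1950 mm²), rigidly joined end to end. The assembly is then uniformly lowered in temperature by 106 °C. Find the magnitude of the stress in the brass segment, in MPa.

σ ≈ 171 MPa (tensile)

Free thermal contraction of the whole bar: Σ αᵢΔT Lᵢ = 1.2×10⁻⁶×106×350 + 19.3×10⁻⁶×106×900 = 1.886 mm.
The rigid supports impose zero overall length change; the single axial force P common to all segments must satisfy P Σ Lᵢ/(AᵢEᵢ) = δ_free.
The series flexibility is Σ Lᵢ/(AᵢEᵢ) = 350/(2000×149×10³) + 900/(1950×103×10³) = 5.655×10⁻⁶ mm/N.
So P = 1.886 / 5.655×10⁻⁶ = 333.4 kN, tensile.
σ_{brass} = P / A = 333400 / 1950 = 171 MPa.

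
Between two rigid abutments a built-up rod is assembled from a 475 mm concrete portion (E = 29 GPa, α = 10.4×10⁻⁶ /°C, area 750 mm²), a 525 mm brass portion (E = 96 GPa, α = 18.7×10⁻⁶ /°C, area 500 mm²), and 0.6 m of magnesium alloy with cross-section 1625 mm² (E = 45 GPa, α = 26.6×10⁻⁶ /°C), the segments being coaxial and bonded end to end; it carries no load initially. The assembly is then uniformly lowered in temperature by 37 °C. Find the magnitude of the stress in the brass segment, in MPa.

If the supports were absent, the total length change would be Σ αᵢΔT Lᵢ = 10.4×10⁻⁶×37×475 + 18.7×10⁻⁶×37×525 + 26.6×10⁻⁶×37×600 = 1.137 mm.
Since the ends are fixed, an axial force P builds up, equal in every segment, with P · Σ Lᵢ/(AᵢEᵢ) = δ_free.
Σ Lᵢ/(AᵢEᵢ) = 475/(750×29×10³) + 525/(500×96×10³) + 600/(1625×45×10³) = 4.098×10⁻⁵ mm/N.
P = 1.137 / 4.098×10⁻⁵ = 27730 N = 27.73 kN, tensile.
σ_{brass} = P / A = 27730 / 500 = 55.47 MPa.

σ ≈ 55.5 MPa (tensile)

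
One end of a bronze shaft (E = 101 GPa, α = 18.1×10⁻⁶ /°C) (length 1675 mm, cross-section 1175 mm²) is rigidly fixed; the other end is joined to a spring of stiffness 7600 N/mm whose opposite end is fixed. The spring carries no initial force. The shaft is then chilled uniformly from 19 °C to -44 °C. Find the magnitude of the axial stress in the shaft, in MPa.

Free thermal contraction: δ_free = αΔT L = 18.1×10⁻⁶ × 63 × 1675 = 1.91 mm.
Let P be the tensile force in the spring. The shaft extends elastically by PL/(AE) and the spring stretches by P/k; together these equal δ_free.
So P = δ_free / [L/(AE) + 1/k] = 1.91 / [ 1675/(1175×101×10³) + 1/(7600) ].
P = 1.91 / 0.0001457 = 13110 N.
σ = P/A = 13110/1175 = 11.16 MPa.

σ ≈ 11.2 MPa (tensile)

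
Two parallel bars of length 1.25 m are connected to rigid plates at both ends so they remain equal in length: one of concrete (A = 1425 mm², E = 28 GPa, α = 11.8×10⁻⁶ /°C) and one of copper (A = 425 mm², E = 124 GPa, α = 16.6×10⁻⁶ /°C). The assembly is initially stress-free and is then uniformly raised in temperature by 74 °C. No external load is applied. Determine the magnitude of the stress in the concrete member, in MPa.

σ ≈ 5.66 MPa (tensile)

Both members must finish at the same length. With the larger α, the copper tends to over-expand; the plates restrain it, putting the copper in compression and the concrete in tension. With no external load the two internal forces are equal and opposite, magnitude P.
Setting the final lengths equal and cancelling L: (α₁ − α₂)ΔT = P/(A₁E₁) + P/(A₂E₂).
|α₁ − α₂|·ΔT = 4.8×10⁻⁶ × 74 = 0.0003552.
1/(A₁E₁) + 1/(A₂E₂) = 1/(1425×28×10³) + 1/(425×124×10³) = 4.404×10⁻⁸ N⁻¹.
So P = 0.0003552 / 4.404×10⁻⁸ = 8.066 kN.
σ_{concrete} = P/A₁ = 8066/1425 = 5.66 MPa, tensile.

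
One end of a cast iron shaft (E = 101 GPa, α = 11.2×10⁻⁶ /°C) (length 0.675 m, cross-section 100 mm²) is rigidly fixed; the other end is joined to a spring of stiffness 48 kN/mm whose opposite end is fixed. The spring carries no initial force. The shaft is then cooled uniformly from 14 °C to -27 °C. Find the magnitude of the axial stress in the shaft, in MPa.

Free thermal contraction: δ_free = αΔT L = 11.2×10⁻⁶ × 41 × 675 = 0.31 mm.
Let P be the tensile force in the spring. The shaft extends elastically by PL/(AE) and the spring stretches by P/k; together these equal δ_free.
So P = δ_free / [L/(AE) + 1/k] = 0.31 / [ 675/(100×101×10³) + 1/(48×10³) ].
P = 0.31 / 8.767×10⁻⁵ = 3536 N.
σ = P/A = 3536/100 = 35.36 MPa.

σ ≈ 35.4 MPa (tensile)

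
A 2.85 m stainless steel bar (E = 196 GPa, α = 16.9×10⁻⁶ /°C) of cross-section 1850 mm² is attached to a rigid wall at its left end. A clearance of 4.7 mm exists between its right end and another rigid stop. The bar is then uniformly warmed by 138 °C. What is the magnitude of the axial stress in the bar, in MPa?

σ ≈ 134 MPa (compressive)

Free thermal elongation = αΔT L = 16.9×10⁻⁶ × 138 × 2850 = 6.647 mm.
This exceeds the 4.7 mm gap, so the wall pushes back. The portion of expansion that must be recovered elastically is δ_free − gap = 6.647 − 4.7 = 1.947 mm.
That suppressed elongation corresponds to σ = E·Δ/L = 196×10³ × 1.947/2850 = 133.9 MPa.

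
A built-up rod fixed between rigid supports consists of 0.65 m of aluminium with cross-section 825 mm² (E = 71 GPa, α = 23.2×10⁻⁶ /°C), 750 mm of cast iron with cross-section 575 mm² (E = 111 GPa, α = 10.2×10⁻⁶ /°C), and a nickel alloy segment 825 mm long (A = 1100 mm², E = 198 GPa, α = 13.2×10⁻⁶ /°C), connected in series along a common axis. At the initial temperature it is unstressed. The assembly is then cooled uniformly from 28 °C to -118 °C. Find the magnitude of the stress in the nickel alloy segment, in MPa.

If the supports were absent, the total length change would be Σ αᵢΔT Lᵢ = 23.2×10⁻⁶×146×650 + 10.2×10⁻⁶×146×750 + 13.2×10⁻⁶×146×825 = 4.909 mm.
The rigid supports impose zero overall length change; the single axial force P common to all segments must satisfy P Σ Lᵢ/(AᵢEᵢ) = δ_free.
Σ Lᵢ/(AᵢEᵢ) = 650/(825×71×10³) + 750/(575×111×10³) + 825/(1100×198×10³) = 2.664×10⁻⁵ mm/N.
P = 4.909 / 2.664×10⁻⁵ = 184300 N = 184.3 kN, tensile.
σ_{nickel alloy} = P / A = 184300 / 1100 = 167.5 MPa.

σ ≈ 168 MPa (tensile)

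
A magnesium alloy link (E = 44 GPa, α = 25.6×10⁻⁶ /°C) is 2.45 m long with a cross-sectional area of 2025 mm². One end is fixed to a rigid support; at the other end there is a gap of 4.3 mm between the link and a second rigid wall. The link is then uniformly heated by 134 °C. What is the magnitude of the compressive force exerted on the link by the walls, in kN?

If the wall were absent the link would grow by αΔT L = 25.6×10⁻⁶ × 134 × 2450 = 8.404 mm.
This exceeds the 4.3 mm gap, so the wall pushes back. The portion of expansion that must be recovered elastically is δ_free − gap = 8.404 − 4.3 = 4.104 mm.
Compatibility: PL/(AE) = 4.104 mm, so σ = P/A = E × (4.104/2450) = 73.71 MPa.
P = σA = 73.71 × 2025 = 149.3 kN.

P ≈ 149 kN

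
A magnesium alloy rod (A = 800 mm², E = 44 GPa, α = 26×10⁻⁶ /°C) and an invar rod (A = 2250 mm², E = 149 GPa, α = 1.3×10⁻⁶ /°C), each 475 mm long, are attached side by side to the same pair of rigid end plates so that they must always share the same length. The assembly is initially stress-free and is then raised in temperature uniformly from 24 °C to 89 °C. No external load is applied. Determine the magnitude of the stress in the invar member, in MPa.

Equilibrium of a rigid end plate with no external load gives equal and opposite internal forces ±P in the two members. Since α_{magnesium alloy} > α_{invar}, heating drives the magnesium alloy into compression and the invar into tension.
Equating the net (thermal + elastic) strains gives |α₁ − α₂|·ΔT = P·[1/(A₁E₁) + 1/(A₂E₂)].
|α₁ − α₂|·ΔT = 24.7×10⁻⁶ × 65 = 0.001605.
1/(A₁E₁) + 1/(A₂E₂) = 1/(800×44×10³) + 1/(2250×149×10³) = 3.139×10⁻⁸ N⁻¹.
P = 0.001605 / 3.139×10⁻⁸ = 51140 N = 51.14 kN.
σ_{invar} = P/A₂ = 51140/2250 = 22.73 MPa, tensile.

σ ≈ 22.7 MPa (tensile)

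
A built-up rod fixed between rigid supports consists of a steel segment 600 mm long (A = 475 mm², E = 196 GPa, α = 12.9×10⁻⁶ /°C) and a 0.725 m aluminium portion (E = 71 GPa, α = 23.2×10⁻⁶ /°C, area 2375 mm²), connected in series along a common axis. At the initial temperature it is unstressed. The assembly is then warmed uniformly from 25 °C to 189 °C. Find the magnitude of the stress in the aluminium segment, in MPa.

σ ≈ 158 MPa (compressive)

If the supports were absent, the total length change would be Σ αᵢΔT Lᵢ = 12.9×10⁻⁶×164×600 + 23.2×10⁻⁶×164×725 = 4.028 mm.
The walls prevent any net length change, so an axial force P (same in every segment) develops. Compatibility: P · Σ Lᵢ/(AᵢEᵢ) = δ_free.
Σ Lᵢ/(AᵢEᵢ) = 600/(475×196×10³) + 725/(2375×71×10³) = 1.074×10⁻⁵ mm/N.
Hence P = δ_free / Σ(L/AE) = 4.028/1.074×10⁻⁵ = 374.9 kN (compressive).
σ_{aluminium} = P / A = 374900 / 2375 = 157.8 MPa.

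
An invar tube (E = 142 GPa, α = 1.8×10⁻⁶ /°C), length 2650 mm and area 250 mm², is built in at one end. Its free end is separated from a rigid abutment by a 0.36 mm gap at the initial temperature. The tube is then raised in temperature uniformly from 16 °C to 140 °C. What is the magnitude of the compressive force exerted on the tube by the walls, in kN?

P ≈ 3.1 kN

Free thermal elongation = αΔT L = 1.8×10⁻⁶ × 124 × 2650 = 0.5915 mm.
The gap closes (δ_free > 0.36 mm) and the wall then resists a further 0.5915 − 0.36 = 0.2315 mm of expansion.
That suppressed elongation corresponds to σ = E·Δ/L = 142×10³ × 0.2315/2650 = 12.4 MPa.
P = σA = 12.4 × 250 = 3.101 kN.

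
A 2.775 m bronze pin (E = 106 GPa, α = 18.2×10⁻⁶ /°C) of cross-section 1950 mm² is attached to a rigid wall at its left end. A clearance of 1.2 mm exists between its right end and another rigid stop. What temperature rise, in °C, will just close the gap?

Contact occurs when the free expansion equals the gap: αΔT L = 1.2 mm.
ΔT = 1.2 / (18.2×10⁻⁶ × 2775) = 23.76 °C.

ΔT ≈ 23.8 °C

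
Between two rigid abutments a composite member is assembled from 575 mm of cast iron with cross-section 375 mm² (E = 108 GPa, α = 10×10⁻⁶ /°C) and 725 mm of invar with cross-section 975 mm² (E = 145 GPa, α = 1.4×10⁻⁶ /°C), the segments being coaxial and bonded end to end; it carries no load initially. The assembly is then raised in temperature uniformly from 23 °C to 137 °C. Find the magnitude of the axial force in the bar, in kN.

If the supports were absent, the total length change would be Σ αᵢΔT Lᵢ = 10×10⁻⁶×114×575 + 1.4×10⁻⁶×114×725 = 0.7712 mm.
The walls prevent any net length change, so an axial force P (same in every segment) develops. Compatibility: P · Σ Lᵢ/(AᵢEᵢ) = δ_free.
Σ Lᵢ/(AᵢEᵢ) = 575/(375×108×10³) + 725/(975×145×10³) = 1.933×10⁻⁵ mm/N.
Hence P = δ_free / Σ(L/AE) = 0.7712/1.933×10⁻⁵ = 39.91 kN (compressive).

P ≈ 39.9 kN (compressive)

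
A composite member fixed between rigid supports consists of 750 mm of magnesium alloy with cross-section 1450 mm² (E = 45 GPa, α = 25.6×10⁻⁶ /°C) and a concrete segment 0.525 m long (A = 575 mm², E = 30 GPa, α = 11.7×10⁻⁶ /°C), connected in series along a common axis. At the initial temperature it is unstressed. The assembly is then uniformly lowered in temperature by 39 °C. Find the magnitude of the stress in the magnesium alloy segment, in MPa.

σ ≈ 16.3 MPa (tensile)

Free thermal contraction of the whole bar: Σ αᵢΔT Lᵢ = 25.6×10⁻⁶×39×750 + 11.7×10⁻⁶×39×525 = 0.9884 mm.
Since the ends are fixed, an axial force P builds up, equal in every segment, with P · Σ Lᵢ/(AᵢEᵢ) = δ_free.
Σ Lᵢ/(AᵢEᵢ) = 750/(1450×45×10³) + 525/(575×30×10³) = 4.193×10⁻⁵ mm/N.
So P = 0.9884 / 4.193×10⁻⁵ = 23.57 kN, tensile.
σ_{magnesium alloy} = P / A = 23570 / 1450 = 16.26 MPa.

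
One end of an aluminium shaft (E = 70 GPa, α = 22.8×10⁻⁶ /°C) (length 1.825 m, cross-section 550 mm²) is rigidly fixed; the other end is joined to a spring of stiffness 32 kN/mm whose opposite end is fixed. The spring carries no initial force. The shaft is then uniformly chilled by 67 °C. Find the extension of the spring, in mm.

The unrestrained thermal change is αΔT L = 22.8×10⁻⁶ × 67 × 1825 = 2.788 mm.
With a force P in the spring, the elastic change of the shaft is PL/(AE) and that of the spring is P/k; compatibility requires their sum to equal δ_free.
So P = δ_free / [L/(AE) + 1/k] = 2.788 / [ 1825/(550×70×10³) + 1/(32×10³) ].
P = 2.788 / 7.865×10⁻⁵ = 35450 N.
Spring extension = P/k = 35450/(32×10³) = 1.108 mm.

δ ≈ 1.11 mm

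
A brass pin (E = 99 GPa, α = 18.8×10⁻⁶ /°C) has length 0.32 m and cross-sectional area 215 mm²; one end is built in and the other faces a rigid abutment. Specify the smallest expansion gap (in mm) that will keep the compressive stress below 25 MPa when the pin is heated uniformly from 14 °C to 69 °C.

g ≈ 0.25 mm

With no wall the pin would lengthen by αΔT L = 18.8×10⁻⁶ × 55 × 320 = 0.3309 mm.
At the allowable stress the elastic shortening the wall may impose is σL/E = 25 × 320 / (99×10³) = 0.08081 mm.
The gap must absorb the remainder: g_min = 0.3309 − 0.08081 = 0.2501 mm.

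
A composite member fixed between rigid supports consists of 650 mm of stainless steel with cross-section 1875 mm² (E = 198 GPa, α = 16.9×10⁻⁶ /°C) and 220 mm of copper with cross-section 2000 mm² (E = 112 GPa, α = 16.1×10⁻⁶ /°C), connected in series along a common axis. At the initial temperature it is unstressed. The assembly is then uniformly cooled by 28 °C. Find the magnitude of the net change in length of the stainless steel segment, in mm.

|ΔL| ≈ 0.047 mm

With the walls removed the bar would change length by δ_free = Σ αᵢΔT Lᵢ = 16.9×10⁻⁶×28×650 + 16.1×10⁻⁶×28×220 = 0.4068 mm.
The walls prevent any net length change, so an axial force P (same in every segment) develops. Compatibility: P · Σ Lᵢ/(AᵢEᵢ) = δ_free.
Σ Lᵢ/(AᵢEᵢ) = 650/(1875×198×10³) + 220/(2000×112×10³) = 2.733×10⁻⁶ mm/N.
P = 0.4068 / 2.733×10⁻⁶ = 148800 N = 148.8 kN, tensile.
For the stainless steel segment, free thermal change = 16.9×10⁻⁶×28×650 = 0.3076 mm and elastic change from P = 148800×650/(1875×198×10³) = 0.2606 mm; these oppose, so the net change is 0.047 mm (segment shortens).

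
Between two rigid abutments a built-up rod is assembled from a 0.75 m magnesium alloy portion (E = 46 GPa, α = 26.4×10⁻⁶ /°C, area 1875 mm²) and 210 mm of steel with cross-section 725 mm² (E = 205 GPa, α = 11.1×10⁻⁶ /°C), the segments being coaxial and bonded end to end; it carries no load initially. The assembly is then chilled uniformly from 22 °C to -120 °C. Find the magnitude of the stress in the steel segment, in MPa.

If the supports were absent, the total length change would be Σ αᵢΔT Lᵢ = 26.4×10⁻⁶×142×750 + 11.1×10⁻⁶×142×210 = 3.143 mm.
Since the ends are fixed, an axial force P builds up, equal in every segment, with P · Σ Lᵢ/(AᵢEᵢ) = δ_free.
Σ Lᵢ/(AᵢEᵢ) = 750/(1875×46×10³) + 210/(725×205×10³) = 1.011×10⁻⁵ mm/N.
So P = 3.143 / 1.011×10⁻⁵ = 310.9 kN, tensile.
σ_{steel} = P / A = 310900 / 725 = 428.8 MPa.

σ ≈ 429 MPa (tensile)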